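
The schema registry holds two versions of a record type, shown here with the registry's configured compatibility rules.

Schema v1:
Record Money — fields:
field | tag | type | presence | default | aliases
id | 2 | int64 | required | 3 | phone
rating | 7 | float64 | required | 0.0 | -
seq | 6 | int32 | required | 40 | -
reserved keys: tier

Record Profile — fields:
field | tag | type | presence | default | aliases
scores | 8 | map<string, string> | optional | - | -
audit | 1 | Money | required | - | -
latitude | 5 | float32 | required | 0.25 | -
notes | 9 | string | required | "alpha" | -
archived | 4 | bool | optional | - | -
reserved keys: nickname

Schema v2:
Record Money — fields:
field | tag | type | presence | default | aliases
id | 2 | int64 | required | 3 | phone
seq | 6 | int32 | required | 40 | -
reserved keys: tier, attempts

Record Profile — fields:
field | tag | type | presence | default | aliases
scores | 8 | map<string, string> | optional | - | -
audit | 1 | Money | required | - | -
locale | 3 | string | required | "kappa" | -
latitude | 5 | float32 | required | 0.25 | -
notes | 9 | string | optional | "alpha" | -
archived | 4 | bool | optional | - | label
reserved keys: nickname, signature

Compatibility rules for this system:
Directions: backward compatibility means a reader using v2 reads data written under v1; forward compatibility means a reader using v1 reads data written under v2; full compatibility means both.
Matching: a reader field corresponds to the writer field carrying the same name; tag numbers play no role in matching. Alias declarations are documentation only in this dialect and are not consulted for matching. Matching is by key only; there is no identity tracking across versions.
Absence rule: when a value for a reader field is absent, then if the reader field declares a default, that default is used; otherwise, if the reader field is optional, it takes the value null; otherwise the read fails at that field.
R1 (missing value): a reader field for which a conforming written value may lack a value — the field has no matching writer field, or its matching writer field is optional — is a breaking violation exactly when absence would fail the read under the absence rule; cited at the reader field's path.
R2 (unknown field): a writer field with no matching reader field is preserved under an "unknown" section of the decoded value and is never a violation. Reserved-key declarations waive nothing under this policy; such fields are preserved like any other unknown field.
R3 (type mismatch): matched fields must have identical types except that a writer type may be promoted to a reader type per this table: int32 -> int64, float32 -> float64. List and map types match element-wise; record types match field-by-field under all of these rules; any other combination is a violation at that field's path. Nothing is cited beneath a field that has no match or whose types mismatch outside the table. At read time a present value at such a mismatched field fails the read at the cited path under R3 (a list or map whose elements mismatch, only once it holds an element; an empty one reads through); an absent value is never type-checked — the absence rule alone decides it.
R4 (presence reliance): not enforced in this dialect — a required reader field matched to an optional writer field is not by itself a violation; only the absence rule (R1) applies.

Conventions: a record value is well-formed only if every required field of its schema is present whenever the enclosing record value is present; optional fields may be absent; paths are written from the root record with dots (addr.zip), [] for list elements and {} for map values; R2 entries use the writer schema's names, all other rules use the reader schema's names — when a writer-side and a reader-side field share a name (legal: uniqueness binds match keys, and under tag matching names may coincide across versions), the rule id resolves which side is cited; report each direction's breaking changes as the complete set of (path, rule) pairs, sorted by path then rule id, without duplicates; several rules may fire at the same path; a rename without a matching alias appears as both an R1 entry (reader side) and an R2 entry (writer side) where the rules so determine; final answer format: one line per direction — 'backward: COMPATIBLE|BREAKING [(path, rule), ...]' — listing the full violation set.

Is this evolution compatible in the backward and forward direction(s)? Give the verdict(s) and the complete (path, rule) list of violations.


backward: COMPATIBLE []; forward: COMPATIBLE []

arrows below run writer -> reader for Profile
backward pass over Profile, reader schema v2, writer schema v1:
  scores <- scores (map<string, string> -> map<string, string>, writer optional)
  audit <- audit (Money -> Money, writer required)
  no writer field matches reader locale
  latitude <- latitude (float32 -> float32, writer required)
  notes <- notes (string -> string, writer required)
  archived <- archived (bool -> bool, writer optional)
  audit.id <- audit.id (int64 -> int64, writer required)
  audit.seq <- audit.seq (int32 -> int32, writer required)
  audit.rating (writer side), unknown to reader
  => backward verdict for Profile: COMPATIBLE, no violations
forward pass over Profile, reader schema v1, writer schema v2:
  scores <- scores (map<string, string> -> map<string, string>, writer optional)
  audit <- audit (Money -> Money, writer required)
  latitude <- latitude (float32 -> float32, writer required)
  notes <- notes (string -> string, writer optional)
  archived <- archived (bool -> bool, writer optional)
  locale (writer side), unknown to reader
  audit.id <- audit.id (int64 -> int64, writer required)
  no writer field matches reader audit.rating
  audit.seq <- audit.seq (int32 -> int32, writer required)
  => forward verdict for Profile: COMPATIBLE, no violations


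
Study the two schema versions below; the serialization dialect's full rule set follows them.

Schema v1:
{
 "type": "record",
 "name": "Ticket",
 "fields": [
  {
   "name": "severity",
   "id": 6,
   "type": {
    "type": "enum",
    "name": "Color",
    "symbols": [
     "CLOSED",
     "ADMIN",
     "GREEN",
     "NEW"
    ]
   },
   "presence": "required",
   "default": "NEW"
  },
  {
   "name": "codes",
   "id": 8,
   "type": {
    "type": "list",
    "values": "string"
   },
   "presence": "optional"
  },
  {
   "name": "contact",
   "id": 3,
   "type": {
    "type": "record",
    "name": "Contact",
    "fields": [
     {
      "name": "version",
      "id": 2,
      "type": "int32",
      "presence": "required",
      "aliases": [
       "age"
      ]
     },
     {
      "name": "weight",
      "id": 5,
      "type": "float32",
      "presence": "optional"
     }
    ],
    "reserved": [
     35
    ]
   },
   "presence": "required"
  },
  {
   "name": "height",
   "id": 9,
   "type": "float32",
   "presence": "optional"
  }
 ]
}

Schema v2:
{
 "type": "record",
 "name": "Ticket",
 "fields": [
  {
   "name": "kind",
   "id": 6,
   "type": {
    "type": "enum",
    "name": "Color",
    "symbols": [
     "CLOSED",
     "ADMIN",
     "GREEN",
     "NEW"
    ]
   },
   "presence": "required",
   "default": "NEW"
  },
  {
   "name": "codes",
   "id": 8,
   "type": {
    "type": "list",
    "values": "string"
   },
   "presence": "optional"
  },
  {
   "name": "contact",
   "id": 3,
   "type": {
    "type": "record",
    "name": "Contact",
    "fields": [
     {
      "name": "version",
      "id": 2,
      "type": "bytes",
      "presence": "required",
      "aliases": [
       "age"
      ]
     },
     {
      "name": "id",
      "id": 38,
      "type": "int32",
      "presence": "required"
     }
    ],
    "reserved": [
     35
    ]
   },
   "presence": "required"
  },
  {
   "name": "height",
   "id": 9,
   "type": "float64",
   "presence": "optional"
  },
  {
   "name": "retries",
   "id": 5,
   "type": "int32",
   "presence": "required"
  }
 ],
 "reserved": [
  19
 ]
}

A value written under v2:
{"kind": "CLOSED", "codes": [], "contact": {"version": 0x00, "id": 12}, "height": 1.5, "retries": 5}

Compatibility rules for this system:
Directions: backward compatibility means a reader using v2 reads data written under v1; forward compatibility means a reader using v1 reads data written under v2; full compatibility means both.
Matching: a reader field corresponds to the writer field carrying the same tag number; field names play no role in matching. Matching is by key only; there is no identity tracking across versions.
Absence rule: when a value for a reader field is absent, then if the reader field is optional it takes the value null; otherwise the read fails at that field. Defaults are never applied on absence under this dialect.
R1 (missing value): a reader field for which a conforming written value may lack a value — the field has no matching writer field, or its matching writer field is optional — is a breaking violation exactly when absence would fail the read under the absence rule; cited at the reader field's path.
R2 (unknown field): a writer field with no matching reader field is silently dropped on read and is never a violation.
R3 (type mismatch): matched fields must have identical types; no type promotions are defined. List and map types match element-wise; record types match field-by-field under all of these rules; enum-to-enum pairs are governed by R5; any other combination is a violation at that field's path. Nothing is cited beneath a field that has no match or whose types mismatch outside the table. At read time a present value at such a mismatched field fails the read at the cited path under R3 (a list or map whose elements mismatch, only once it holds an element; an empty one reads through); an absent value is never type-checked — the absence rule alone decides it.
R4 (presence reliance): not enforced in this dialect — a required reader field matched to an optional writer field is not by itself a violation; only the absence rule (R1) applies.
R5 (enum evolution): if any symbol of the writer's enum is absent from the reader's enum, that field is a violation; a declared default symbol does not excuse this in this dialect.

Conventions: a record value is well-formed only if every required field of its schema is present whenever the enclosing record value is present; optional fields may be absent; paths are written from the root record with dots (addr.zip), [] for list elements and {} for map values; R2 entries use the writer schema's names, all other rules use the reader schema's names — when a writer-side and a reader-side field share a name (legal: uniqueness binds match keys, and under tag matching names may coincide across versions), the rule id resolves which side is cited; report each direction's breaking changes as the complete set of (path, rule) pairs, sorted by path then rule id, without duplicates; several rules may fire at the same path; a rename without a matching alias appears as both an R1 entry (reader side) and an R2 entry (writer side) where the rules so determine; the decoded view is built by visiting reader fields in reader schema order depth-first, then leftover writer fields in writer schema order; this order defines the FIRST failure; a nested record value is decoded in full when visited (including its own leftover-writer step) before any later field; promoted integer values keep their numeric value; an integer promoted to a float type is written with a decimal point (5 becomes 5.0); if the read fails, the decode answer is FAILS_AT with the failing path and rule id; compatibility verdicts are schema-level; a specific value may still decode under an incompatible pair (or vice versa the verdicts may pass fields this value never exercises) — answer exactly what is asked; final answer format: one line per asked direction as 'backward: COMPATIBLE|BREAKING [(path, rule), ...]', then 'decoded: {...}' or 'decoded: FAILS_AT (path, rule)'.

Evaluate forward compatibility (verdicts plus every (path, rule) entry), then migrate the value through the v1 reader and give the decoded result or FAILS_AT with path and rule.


the writer's type comes first in each Ticket pair
forward pass over Ticket, reader schema v1, writer schema v2:
  Color -> Color, writer required: severity aligns to kind
  list<string> -> list<string>, writer optional: codes aligns to codes
  Contact -> Contact, writer required: contact aligns to contact
  float64 -> float32, writer optional: height aligns to height
  writer retries: unknown to reader
  bytes -> int32, writer required: contact.version aligns to contact.version
  contact.weight: no writer-side match
  writer contact.id: unknown to reader
  R3 fires at contact.version
  R3 fires at height
  => forward verdict for Ticket: BREAKING, 2 violation(s)
decode walk for Ticket under reader schema v1:
  severity := "CLOSED" (from writer kind)
  codes := []
  read fails at contact.version under R3
  => FAILS_AT (contact.version, R3)
the other Ticket changes do not affect what is asked:
  removed field weight from record Contact -> triggers nothing under Ticket's printed rules — same verdict
  added field id to record Contact: required int32, tag 38 (in v2 it sits last) -> affects backward compatibility only, which is not asked
  added field retries to record Ticket: required int32, tag 5 (in v2 it sits last) -> affects backward compatibility only, which is not asked
  renamed field severity to kind in record Ticket -> triggers nothing under Ticket's printed rules — same verdict

forward: BREAKING [(contact.version, R3), (height, R3)]; decoded: FAILS_AT (contact.version, R3)


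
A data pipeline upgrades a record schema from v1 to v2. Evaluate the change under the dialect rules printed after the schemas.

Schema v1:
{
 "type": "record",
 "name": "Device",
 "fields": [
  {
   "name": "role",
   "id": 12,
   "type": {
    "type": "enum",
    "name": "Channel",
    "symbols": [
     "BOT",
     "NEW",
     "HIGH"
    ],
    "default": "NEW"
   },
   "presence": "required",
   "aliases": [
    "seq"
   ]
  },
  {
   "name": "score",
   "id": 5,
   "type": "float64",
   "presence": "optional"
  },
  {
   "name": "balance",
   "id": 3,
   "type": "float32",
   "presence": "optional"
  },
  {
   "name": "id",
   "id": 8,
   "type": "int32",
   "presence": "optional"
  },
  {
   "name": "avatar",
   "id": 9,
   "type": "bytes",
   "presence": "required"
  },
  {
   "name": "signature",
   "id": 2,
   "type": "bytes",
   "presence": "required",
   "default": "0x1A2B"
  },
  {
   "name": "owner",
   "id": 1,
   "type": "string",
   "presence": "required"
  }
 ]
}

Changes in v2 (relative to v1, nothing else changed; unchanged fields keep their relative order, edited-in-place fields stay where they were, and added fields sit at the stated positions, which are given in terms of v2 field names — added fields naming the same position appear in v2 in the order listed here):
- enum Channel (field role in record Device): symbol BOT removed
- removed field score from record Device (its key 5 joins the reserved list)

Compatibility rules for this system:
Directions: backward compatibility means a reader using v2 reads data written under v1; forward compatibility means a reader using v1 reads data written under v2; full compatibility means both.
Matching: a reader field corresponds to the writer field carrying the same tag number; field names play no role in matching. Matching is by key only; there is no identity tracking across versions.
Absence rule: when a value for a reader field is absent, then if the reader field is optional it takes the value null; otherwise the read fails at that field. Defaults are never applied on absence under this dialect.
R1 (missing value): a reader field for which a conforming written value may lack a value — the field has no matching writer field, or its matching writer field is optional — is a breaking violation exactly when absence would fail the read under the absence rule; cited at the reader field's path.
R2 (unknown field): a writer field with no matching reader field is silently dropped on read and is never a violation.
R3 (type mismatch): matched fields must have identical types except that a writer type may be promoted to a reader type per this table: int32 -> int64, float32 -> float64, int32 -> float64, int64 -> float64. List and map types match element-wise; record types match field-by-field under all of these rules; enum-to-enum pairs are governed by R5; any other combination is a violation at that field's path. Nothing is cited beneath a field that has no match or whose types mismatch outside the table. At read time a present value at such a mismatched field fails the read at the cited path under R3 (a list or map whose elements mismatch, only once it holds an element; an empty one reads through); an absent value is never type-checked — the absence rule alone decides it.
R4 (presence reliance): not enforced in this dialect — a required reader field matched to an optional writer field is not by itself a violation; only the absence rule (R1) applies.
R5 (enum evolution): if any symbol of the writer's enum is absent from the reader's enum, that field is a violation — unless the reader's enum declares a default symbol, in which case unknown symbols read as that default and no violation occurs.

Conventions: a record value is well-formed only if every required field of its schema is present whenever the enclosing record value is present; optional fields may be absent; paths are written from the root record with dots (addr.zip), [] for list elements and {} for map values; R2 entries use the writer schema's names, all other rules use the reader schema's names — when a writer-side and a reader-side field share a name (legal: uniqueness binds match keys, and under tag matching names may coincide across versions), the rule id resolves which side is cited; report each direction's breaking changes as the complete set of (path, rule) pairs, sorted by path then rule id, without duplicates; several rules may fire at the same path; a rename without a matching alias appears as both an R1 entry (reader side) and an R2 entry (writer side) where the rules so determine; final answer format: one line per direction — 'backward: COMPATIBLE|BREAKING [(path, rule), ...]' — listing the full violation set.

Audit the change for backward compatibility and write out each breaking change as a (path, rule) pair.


backward: COMPATIBLE []

arrows below run writer -> reader for Device
backward for Device (reader v2, writer v1):
  role <- role (Channel -> Channel, writer required)
  balance <- balance (float32 -> float32, writer optional)
  id <- id (int32 -> int32, writer optional)
  avatar <- avatar (bytes -> bytes, writer required)
  signature <- signature (bytes -> bytes, writer required)
  owner <- owner (string -> string, writer required)
  leftover writer field: score
  => backward verdict for Device: COMPATIBLE, no violations
ruling out the remaining Device differences:
  enum Channel (field role in record Device): symbol BOT removed -> inert for the asked Device verdict: nothing fires
  removed field score from record Device (its key 5 joins the reserved list) -> inert for the asked Device verdict: nothing fires


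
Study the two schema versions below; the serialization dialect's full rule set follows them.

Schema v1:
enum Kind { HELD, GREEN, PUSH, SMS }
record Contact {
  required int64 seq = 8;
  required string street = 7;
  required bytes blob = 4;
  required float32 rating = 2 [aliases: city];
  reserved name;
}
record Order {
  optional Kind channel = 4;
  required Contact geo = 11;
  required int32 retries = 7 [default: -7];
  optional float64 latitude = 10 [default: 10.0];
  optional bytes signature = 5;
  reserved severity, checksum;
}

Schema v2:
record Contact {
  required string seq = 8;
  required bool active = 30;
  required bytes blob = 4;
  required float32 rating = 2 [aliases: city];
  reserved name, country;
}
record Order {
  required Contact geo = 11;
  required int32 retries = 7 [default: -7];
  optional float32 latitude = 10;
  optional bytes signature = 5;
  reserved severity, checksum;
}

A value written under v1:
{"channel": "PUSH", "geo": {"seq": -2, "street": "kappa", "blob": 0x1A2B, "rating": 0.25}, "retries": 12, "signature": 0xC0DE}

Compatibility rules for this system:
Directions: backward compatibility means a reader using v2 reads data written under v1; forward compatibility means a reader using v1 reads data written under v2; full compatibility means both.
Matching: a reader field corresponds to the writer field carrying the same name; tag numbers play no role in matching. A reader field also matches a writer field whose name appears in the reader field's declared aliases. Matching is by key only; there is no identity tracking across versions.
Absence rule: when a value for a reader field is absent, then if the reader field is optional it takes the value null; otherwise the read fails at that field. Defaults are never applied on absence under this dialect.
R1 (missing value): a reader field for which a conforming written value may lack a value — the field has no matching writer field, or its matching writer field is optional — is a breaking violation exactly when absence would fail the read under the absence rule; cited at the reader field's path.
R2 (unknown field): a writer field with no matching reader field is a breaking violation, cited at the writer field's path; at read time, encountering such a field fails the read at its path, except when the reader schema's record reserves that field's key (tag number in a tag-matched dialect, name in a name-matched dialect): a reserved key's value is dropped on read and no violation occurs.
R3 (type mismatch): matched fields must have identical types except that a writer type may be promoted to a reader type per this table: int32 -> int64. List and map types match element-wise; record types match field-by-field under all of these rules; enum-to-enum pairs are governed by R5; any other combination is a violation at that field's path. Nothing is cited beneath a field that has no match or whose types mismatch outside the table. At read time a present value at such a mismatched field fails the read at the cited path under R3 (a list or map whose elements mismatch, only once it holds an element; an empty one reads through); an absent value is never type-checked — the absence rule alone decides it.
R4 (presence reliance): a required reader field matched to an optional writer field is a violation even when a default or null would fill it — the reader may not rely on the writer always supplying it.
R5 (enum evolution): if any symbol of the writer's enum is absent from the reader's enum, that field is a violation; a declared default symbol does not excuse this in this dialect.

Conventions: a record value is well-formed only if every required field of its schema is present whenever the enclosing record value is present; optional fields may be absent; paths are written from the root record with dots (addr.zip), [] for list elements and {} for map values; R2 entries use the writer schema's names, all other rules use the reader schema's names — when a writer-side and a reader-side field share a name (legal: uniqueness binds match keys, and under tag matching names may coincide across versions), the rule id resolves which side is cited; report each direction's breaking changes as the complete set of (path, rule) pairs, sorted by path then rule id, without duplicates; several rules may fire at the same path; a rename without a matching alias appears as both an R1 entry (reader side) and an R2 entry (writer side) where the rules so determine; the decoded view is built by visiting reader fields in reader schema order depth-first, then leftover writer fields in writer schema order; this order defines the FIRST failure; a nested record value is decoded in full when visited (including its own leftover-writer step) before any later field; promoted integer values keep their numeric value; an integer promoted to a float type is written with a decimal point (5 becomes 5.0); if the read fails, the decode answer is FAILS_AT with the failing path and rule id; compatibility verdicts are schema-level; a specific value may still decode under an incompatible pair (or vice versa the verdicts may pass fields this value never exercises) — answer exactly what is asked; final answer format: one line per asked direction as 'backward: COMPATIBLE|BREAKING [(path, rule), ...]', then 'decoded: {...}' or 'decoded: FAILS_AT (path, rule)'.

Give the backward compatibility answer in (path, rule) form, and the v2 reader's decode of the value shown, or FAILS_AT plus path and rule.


arrows below run writer -> reader for Order
backward for Order (reader v2, writer v1):
  Contact -> Contact, writer required: geo aligns to geo
  int32 -> int32, writer required: retries aligns to retries
  float64 -> float32, writer optional: latitude aligns to latitude
  bytes -> bytes, writer optional: signature aligns to signature
  channel (writer side), unknown to reader
  int64 -> string, writer required: geo.seq aligns to geo.seq
  geo.active has no writer counterpart
  bytes -> bytes, writer required: geo.blob aligns to geo.blob
  float32 -> float32, writer required: geo.rating aligns to geo.rating
  geo.street (writer side), unknown to reader
  R2 fires at channel
  R1 fires at geo.active
  R3 fires at geo.seq
  R2 fires at geo.street
  R3 fires at latitude
  => backward verdict for Order: BREAKING, 5 violation(s)
migrating the Order value to v2:
  read fails at geo.seq under R3
  => FAILS_AT (geo.seq, R3)

backward: BREAKING [(channel, R2), (geo.active, R1), (geo.seq, R3), (geo.street, R2), (latitude, R3)]; decoded: FAILS_AT (geo.seq, R3)


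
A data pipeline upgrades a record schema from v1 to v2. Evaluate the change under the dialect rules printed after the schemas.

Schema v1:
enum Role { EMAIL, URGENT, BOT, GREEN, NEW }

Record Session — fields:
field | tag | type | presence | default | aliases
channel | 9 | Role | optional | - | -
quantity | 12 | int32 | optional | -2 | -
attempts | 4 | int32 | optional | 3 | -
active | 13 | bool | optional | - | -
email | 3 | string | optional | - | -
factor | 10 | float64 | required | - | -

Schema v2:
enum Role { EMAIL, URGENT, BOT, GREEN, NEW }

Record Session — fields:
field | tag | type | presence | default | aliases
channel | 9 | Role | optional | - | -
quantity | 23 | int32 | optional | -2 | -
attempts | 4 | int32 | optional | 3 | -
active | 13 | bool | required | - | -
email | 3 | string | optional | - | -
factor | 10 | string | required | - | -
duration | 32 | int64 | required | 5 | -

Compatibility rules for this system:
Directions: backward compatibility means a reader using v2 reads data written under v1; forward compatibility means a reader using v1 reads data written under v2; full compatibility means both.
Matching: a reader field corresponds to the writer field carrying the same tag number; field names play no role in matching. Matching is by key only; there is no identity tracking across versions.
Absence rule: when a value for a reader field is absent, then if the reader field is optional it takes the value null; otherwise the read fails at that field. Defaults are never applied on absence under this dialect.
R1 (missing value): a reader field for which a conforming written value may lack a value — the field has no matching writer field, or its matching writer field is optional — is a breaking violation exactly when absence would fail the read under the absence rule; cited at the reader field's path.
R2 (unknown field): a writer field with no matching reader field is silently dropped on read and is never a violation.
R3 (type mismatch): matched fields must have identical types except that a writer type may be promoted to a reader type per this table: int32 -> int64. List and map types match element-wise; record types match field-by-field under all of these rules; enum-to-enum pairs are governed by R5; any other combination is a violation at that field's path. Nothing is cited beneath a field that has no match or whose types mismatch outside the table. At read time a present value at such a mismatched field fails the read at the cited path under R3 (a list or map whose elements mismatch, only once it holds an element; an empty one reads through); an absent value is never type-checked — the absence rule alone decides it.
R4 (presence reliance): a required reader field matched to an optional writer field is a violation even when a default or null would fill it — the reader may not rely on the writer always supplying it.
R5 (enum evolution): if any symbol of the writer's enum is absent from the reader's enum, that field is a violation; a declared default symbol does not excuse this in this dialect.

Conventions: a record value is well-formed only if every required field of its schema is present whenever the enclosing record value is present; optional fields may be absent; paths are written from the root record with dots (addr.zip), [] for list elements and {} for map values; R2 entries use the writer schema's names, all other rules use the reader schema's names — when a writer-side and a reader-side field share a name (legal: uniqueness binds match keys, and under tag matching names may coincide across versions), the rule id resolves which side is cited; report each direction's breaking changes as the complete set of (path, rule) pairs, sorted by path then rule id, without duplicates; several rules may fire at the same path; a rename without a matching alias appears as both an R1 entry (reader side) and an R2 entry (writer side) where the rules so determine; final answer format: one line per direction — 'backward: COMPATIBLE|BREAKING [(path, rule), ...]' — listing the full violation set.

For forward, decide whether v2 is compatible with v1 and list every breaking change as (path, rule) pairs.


forward: BREAKING [(factor, R3)]

in Session below, arrows point writer -> reader
checking forward for Session: reader v1 against writer v2:
  channel <- channel (Role -> Role, writer optional)
  quantity has no writer counterpart
  attempts <- attempts (int32 -> int32, writer optional)
  active <- active (bool -> bool, writer required)
  email <- email (string -> string, writer optional)
  factor <- factor (string -> float64, writer required)
  writer field quantity has no reader counterpart
  writer field duration has no reader counterpart
  breaking: (factor, R3)
  forward on Session therefore BREAKING (1)
the other Session changes do not affect what is asked:
  field active in record Session: optional changed to required -> fires only in the backward direction of Session, which is not asked here
  field quantity in record Session: tag 12 changed to 23 -> no rule fires on it in Session's dialect; the asked verdict holds
  added field duration to record Session: required int64, tag 32, default 5 (in v2 it sits last) -> fires only in the backward direction of Session, which is not asked here


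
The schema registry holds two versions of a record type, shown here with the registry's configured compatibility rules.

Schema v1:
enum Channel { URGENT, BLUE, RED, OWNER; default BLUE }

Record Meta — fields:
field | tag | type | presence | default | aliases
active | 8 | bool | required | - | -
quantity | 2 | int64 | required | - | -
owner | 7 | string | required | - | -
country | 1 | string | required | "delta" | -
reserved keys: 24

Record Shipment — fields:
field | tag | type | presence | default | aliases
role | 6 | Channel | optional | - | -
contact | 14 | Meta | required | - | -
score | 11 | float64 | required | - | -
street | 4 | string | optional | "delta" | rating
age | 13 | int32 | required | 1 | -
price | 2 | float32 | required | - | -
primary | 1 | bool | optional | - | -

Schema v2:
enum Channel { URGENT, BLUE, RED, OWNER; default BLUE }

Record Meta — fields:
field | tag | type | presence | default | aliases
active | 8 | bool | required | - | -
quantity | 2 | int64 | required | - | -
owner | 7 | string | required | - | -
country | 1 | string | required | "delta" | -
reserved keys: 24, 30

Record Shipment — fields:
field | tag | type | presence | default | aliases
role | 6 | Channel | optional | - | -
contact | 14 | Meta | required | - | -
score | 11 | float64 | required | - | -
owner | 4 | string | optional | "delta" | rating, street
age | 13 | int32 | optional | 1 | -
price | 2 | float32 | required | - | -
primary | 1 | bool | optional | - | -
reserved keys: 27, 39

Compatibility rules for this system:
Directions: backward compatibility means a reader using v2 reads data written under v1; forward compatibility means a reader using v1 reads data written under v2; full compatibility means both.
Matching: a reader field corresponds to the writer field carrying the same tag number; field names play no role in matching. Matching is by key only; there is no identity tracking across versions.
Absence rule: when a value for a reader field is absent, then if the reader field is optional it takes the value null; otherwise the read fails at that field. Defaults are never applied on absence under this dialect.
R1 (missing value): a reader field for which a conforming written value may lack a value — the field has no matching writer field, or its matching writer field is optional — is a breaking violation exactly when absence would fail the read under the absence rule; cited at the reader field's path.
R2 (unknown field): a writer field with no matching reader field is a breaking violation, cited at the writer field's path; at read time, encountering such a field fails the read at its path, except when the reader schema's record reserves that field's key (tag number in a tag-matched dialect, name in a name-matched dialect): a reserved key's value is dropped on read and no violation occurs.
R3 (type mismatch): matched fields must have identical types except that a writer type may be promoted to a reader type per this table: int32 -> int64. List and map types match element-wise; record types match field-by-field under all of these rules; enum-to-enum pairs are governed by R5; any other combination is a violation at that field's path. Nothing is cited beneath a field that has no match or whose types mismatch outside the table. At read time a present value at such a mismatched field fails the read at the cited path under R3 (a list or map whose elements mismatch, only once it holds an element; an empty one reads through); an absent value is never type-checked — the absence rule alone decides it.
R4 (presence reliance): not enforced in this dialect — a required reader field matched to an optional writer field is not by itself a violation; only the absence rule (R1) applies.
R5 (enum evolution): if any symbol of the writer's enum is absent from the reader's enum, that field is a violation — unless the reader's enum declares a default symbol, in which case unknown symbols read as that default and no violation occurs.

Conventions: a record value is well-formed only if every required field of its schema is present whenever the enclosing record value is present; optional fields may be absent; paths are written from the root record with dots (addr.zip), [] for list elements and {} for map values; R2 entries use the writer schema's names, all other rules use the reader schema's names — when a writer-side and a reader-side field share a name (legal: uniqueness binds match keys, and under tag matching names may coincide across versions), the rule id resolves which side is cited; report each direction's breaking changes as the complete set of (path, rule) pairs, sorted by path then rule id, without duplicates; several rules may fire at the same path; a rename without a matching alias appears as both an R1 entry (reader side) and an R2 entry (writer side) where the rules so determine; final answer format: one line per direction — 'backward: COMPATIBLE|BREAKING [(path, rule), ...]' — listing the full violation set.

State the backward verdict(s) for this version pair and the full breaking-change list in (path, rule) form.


arrows below run writer -> reader for Shipment
backward on Shipment — v2 reading data written by v1:
  role: Channel -> Channel, writer optional; from role
  contact: Meta -> Meta, writer required; from contact
  score: float64 -> float64, writer required; from score
  owner: string -> string, writer optional; from street
  age: int32 -> int32, writer required; from age
  price: float32 -> float32, writer required; from price
  primary: bool -> bool, writer optional; from primary
  contact.active: bool -> bool, writer required; from contact.active
  contact.quantity: int64 -> int64, writer required; from contact.quantity
  contact.owner: string -> string, writer required; from contact.owner
  contact.country: string -> string, writer required; from contact.country
  nothing fires on Shipment: backward is COMPATIBLE
diffs on Shipment not affecting the asked answer:
  field age in record Shipment: required changed to optional -> its effect on Shipment is confined to the forward direction, not asked
  renamed field street to owner in record Shipment (alias street declared on the renamed field) -> fires no rule on Shipment, leaving the asked answer as it is

backward: COMPATIBLE []


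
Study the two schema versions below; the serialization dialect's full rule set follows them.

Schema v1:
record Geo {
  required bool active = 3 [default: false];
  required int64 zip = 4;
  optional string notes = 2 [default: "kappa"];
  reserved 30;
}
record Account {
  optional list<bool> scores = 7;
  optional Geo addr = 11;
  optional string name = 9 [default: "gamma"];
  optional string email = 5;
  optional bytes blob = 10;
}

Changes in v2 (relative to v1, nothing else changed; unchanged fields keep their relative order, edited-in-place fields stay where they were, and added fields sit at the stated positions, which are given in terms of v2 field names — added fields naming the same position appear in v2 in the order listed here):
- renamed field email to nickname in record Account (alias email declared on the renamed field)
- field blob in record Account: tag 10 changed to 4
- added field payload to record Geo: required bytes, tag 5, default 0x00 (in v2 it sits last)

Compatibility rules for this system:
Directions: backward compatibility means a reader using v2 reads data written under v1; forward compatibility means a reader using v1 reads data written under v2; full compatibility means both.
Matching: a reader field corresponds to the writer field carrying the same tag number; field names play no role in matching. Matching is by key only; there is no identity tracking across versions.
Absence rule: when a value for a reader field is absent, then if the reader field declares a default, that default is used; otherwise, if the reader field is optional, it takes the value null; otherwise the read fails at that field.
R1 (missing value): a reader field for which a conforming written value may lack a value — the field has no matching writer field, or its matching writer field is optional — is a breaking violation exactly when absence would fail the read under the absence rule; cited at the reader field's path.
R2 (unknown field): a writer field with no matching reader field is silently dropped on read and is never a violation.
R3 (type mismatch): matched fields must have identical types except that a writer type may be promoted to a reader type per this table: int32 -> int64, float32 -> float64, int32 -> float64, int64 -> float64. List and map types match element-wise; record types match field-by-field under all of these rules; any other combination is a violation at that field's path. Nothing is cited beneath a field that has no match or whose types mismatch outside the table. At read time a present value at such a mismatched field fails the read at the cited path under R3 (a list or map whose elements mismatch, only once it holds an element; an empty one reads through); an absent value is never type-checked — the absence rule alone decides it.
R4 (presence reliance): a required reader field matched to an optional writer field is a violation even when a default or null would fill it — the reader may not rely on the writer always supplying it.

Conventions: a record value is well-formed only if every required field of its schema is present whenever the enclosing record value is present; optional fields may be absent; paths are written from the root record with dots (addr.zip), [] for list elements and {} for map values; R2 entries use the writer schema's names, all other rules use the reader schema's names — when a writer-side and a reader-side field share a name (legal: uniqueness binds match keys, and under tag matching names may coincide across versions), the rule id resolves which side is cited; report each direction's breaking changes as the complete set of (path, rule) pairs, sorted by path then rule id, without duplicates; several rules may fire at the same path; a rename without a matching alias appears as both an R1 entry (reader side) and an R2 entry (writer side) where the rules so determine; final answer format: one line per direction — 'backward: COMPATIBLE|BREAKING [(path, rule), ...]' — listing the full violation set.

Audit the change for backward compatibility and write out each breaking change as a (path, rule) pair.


backward: COMPATIBLE []

arrows below run writer -> reader for Account
backward on Account — v2 reading data written by v1:
  list<bool> -> list<bool>, writer optional: scores aligns to scores
  Geo -> Geo, writer optional: addr aligns to addr
  string -> string, writer optional: name aligns to name
  string -> string, writer optional: nickname aligns to email
  blob has no writer counterpart
  writer field blob has no reader counterpart
  bool -> bool, writer required: addr.active aligns to addr.active
  int64 -> int64, writer required: addr.zip aligns to addr.zip
  string -> string, writer optional: addr.notes aligns to addr.notes
  addr.payload has no writer counterpart
  => backward: COMPATIBLE
the rest of the Account diff is inert for this question:
  renamed field email to nickname in record Account (alias email declared on the renamed field) -> inert for the asked Account verdict: nothing fires
  field blob in record Account: tag 10 changed to 4 -> inert for the asked Account verdict: nothing fires
  added field payload to record Geo: required bytes, tag 5, default 0x00 (in v2 it sits last) -> inert for the asked Account verdict: nothing fires
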